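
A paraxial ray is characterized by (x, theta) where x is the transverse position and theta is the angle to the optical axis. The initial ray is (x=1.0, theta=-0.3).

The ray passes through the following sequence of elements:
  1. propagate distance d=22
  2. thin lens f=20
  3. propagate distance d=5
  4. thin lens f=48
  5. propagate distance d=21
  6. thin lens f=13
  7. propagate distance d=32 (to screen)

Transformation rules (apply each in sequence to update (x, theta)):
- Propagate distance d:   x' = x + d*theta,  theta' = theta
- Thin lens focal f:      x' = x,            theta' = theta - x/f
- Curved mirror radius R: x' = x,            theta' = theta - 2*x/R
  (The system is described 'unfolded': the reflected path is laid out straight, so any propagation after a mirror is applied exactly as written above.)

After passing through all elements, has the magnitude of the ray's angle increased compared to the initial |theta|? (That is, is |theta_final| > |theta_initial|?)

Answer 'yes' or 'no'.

Answer: yes

Derivation:
Initial: x=1.0000 theta=-0.3000
After 1 (propagate distance d=22): x=-5.6000 theta=-0.3000
After 2 (thin lens f=20): x=-5.6000 theta=-0.0200
After 3 (propagate distance d=5): x=-5.7000 theta=-0.0200
After 4 (thin lens f=48): x=-5.7000 theta=79/800 (≈0.0988)
After 5 (propagate distance d=21): x=-2901/800 (≈-3.6263) theta=79/800 (≈0.0988)
After 6 (thin lens f=13): x=-2901/800 (≈-3.6263) theta=491/1300 (≈0.3777)
After 7 (propagate distance d=32 (to screen)): x=87983/10400 (≈8.4599) theta=491/1300 (≈0.3777)
|theta_initial|=0.3000 |theta_final|=491/1300 (≈0.3777) -> increased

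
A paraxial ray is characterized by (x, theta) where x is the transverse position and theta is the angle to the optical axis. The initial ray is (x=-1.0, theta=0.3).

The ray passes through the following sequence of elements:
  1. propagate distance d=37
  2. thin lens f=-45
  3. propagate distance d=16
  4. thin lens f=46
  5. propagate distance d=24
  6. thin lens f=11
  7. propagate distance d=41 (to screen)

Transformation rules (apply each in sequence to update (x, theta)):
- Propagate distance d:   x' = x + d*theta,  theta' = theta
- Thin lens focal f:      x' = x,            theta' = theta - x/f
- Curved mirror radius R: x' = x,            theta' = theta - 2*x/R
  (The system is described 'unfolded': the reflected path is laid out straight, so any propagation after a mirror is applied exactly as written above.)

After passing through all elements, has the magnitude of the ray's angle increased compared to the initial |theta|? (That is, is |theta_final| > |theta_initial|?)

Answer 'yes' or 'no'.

Answer: yes

Derivation:
Initial: x=-1.0000 theta=0.3000
After 1 (propagate distance d=37): x=10.1000 theta=0.3000
After 2 (thin lens f=-45): x=10.1000 theta=118/225 (≈0.5244)
After 3 (propagate distance d=16): x=8321/450 (≈18.4911) theta=118/225 (≈0.5244)
After 4 (thin lens f=46): x=8321/450 (≈18.4911) theta=169/1380 (≈0.1225)
After 5 (propagate distance d=24): x=221803/10350 (≈21.4302) theta=169/1380 (≈0.1225)
After 6 (thin lens f=11): x=221803/10350 (≈21.4302) theta=-415721/227700 (≈-1.8257)
After 7 (propagate distance d=41 (to screen)): x=-270331/5060 (≈-53.4251) theta=-415721/227700 (≈-1.8257)
|theta_initial|=0.3000 |theta_final|=415721/227700 (≈1.8257) -> increased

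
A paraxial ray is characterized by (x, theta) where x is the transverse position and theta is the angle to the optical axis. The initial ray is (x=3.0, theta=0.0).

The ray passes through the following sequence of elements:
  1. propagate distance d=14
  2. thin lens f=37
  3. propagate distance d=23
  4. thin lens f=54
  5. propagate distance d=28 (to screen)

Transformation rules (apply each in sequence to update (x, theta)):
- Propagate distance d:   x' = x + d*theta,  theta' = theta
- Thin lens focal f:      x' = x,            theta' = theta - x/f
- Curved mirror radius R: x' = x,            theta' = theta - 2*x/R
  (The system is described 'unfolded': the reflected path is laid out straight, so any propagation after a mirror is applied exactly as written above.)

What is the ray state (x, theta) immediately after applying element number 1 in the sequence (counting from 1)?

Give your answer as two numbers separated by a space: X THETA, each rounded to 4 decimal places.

Answer: 3.0000 0.0000

Derivation:
Initial: x=3.0000 theta=0.0000
After 1 (propagate distance d=14): x=3.0000 theta=0.0000
Rounded to 4 decimal places: x = 3.0000, theta = 0.0000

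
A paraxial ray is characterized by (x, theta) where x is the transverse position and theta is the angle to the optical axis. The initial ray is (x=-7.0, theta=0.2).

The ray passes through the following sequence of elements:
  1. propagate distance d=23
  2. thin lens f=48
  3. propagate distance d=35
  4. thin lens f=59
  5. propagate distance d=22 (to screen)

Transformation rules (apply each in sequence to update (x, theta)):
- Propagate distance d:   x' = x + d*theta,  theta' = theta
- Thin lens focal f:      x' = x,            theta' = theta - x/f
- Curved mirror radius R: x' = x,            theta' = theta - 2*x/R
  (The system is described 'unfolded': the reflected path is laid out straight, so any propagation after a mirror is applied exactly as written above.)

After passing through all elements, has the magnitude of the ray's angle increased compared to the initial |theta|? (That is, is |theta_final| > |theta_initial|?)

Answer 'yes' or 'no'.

Answer: no

Derivation:
Initial: x=-7.0000 theta=0.2000
After 1 (propagate distance d=23): x=-2.4000 theta=0.2000
After 2 (thin lens f=48): x=-2.4000 theta=0.2500
After 3 (propagate distance d=35): x=6.3500 theta=0.2500
After 4 (thin lens f=59): x=6.3500 theta=42/295 (≈0.1424)
After 5 (propagate distance d=22 (to screen)): x=11189/1180 (≈9.4822) theta=42/295 (≈0.1424)
|theta_initial|=0.2000 |theta_final|=42/295 (≈0.1424) -> not increased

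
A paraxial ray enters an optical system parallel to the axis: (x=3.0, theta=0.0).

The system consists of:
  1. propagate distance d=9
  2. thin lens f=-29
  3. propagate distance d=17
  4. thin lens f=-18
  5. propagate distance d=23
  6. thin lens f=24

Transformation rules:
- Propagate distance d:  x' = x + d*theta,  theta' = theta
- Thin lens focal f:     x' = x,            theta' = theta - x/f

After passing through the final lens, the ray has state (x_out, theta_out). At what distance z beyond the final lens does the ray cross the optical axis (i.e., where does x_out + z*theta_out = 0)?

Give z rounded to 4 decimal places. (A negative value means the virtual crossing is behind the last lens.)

Initial: x=3.0000 theta=0.0000
After 1 (propagate distance d=9): x=3.0000 theta=0.0000
After 2 (thin lens f=-29): x=3.0000 theta=3/29 (≈0.1034)
After 3 (propagate distance d=17): x=138/29 (≈4.7586) theta=3/29 (≈0.1034)
After 4 (thin lens f=-18): x=138/29 (≈4.7586) theta=32/87 (≈0.3678)
After 5 (propagate distance d=23): x=1150/87 (≈13.2184) theta=32/87 (≈0.3678)
After 6 (thin lens f=24): x=1150/87 (≈13.2184) theta=-191/1044 (≈-0.1830)
z_focus = -x_out/theta_out = -(1150/87)/(-191/1044) = 13800/191 ≈ 72.2513
Rounded to 4 decimal places: z = 72.2513

Answer: 72.2513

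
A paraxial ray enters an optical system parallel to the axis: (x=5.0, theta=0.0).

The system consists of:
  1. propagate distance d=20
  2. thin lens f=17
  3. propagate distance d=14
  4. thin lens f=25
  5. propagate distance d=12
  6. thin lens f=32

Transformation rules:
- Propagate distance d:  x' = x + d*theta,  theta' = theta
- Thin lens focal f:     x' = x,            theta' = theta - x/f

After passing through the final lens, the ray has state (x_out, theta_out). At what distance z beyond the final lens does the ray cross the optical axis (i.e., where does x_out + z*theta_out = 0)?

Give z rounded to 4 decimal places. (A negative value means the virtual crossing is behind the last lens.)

Answer: -13.1528

Derivation:
Initial: x=5.0000 theta=0.0000
After 1 (propagate distance d=20): x=5.0000 theta=0.0000
After 2 (thin lens f=17): x=5.0000 theta=-5/17 (≈-0.2941)
After 3 (propagate distance d=14): x=15/17 (≈0.8824) theta=-5/17 (≈-0.2941)
After 4 (thin lens f=25): x=15/17 (≈0.8824) theta=-28/85 (≈-0.3294)
After 5 (propagate distance d=12): x=-261/85 (≈-3.0706) theta=-28/85 (≈-0.3294)
After 6 (thin lens f=32): x=-261/85 (≈-3.0706) theta=-127/544 (≈-0.2335)
z_focus = -x_out/theta_out = -(-261/85)/(-127/544) = -8352/635 ≈ -13.1528
Rounded to 4 decimal places: z = -13.1528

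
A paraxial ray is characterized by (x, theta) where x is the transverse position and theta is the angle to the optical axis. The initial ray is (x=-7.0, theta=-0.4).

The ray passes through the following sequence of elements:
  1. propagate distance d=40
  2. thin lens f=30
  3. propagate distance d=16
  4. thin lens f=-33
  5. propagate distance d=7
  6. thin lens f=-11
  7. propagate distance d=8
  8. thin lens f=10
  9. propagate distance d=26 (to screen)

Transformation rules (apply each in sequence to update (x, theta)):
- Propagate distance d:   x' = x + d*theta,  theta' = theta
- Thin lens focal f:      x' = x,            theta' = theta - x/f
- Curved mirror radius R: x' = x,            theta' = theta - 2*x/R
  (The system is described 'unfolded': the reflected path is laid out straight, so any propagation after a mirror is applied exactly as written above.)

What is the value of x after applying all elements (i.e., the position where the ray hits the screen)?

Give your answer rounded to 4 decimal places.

Initial: x=-7.0000 theta=-0.4000
After 1 (propagate distance d=40): x=-23.0000 theta=-0.4000
After 2 (thin lens f=30): x=-23.0000 theta=11/30 (≈0.3667)
After 3 (propagate distance d=16): x=-257/15 (≈-17.1333) theta=11/30 (≈0.3667)
After 4 (thin lens f=-33): x=-257/15 (≈-17.1333) theta=-151/990 (≈-0.1525)
After 5 (propagate distance d=7): x=-18019/990 (≈-18.2010) theta=-151/990 (≈-0.1525)
After 6 (thin lens f=-11): x=-18019/990 (≈-18.2010) theta=-656/363 (≈-1.8072)
After 7 (propagate distance d=8): x=-355649/10890 (≈-32.6583) theta=-656/363 (≈-1.8072)
After 8 (thin lens f=10): x=-355649/10890 (≈-32.6583) theta=158849/108900 (≈1.4587)
After 9 (propagate distance d=26 (to screen)): x=13036/2475 (≈5.2671) theta=158849/108900 (≈1.4587)
Rounded to 4 decimal places: x = 5.2671

Answer: 5.2671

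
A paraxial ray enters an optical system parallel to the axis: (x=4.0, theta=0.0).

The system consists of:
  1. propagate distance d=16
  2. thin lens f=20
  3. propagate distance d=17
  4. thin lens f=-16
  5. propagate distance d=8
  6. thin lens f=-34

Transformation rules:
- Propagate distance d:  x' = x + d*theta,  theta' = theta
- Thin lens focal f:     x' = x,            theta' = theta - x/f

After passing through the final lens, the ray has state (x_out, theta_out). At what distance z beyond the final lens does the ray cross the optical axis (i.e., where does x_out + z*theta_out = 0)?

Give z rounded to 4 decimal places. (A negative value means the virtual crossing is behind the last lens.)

Initial: x=4.0000 theta=0.0000
After 1 (propagate distance d=16): x=4.0000 theta=0.0000
After 2 (thin lens f=20): x=4.0000 theta=-0.2000
After 3 (propagate distance d=17): x=0.6000 theta=-0.2000
After 4 (thin lens f=-16): x=0.6000 theta=-0.1625
After 5 (propagate distance d=8): x=-0.7000 theta=-0.1625
After 6 (thin lens f=-34): x=-0.7000 theta=-249/1360 (≈-0.1831)
z_focus = -x_out/theta_out = -(-0.7000)/(-249/1360) = -952/249 ≈ -3.8233
Rounded to 4 decimal places: z = -3.8233

Answer: -3.8233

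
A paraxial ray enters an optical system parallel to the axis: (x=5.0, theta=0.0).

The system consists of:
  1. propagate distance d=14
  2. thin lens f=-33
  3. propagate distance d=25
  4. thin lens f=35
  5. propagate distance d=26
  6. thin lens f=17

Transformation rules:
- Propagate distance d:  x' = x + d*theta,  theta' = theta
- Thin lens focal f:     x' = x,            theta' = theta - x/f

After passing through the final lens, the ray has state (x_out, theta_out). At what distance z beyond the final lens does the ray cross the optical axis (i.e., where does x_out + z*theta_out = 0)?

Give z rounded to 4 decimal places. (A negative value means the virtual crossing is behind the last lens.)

Answer: 13.3538

Derivation:
Initial: x=5.0000 theta=0.0000
After 1 (propagate distance d=14): x=5.0000 theta=0.0000
After 2 (thin lens f=-33): x=5.0000 theta=5/33 (≈0.1515)
After 3 (propagate distance d=25): x=290/33 (≈8.7879) theta=5/33 (≈0.1515)
After 4 (thin lens f=35): x=290/33 (≈8.7879) theta=-23/231 (≈-0.0996)
After 5 (propagate distance d=26): x=1432/231 (≈6.1991) theta=-23/231 (≈-0.0996)
After 6 (thin lens f=17): x=1432/231 (≈6.1991) theta=-1823/3927 (≈-0.4642)
z_focus = -x_out/theta_out = -(1432/231)/(-1823/3927) = 24344/1823 ≈ 13.3538
Rounded to 4 decimal places: z = 13.3538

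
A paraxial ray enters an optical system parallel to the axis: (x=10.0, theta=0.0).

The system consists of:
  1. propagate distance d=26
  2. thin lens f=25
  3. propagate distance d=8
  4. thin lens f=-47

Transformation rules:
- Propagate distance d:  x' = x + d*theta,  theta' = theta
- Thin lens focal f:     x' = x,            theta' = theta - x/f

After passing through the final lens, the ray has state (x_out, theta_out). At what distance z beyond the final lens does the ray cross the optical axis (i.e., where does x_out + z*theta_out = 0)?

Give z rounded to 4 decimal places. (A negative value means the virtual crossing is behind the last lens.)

Answer: 26.6333

Derivation:
Initial: x=10.0000 theta=0.0000
After 1 (propagate distance d=26): x=10.0000 theta=0.0000
After 2 (thin lens f=25): x=10.0000 theta=-0.4000
After 3 (propagate distance d=8): x=6.8000 theta=-0.4000
After 4 (thin lens f=-47): x=6.8000 theta=-12/47 (≈-0.2553)
z_focus = -x_out/theta_out = -(6.8000)/(-12/47) = 799/30 ≈ 26.6333
Rounded to 4 decimal places: z = 26.6333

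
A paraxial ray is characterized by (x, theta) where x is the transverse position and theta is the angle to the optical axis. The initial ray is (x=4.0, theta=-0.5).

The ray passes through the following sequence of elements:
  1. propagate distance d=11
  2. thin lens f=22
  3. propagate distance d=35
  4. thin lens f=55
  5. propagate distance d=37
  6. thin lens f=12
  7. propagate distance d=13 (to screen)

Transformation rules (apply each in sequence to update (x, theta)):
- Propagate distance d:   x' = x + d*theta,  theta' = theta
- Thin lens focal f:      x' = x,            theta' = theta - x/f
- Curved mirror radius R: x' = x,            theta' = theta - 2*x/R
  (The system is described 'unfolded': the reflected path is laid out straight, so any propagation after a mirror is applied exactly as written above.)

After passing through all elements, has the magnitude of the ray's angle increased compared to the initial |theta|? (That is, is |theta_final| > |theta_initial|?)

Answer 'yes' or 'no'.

Initial: x=4.0000 theta=-0.5000
After 1 (propagate distance d=11): x=-1.5000 theta=-0.5000
After 2 (thin lens f=22): x=-1.5000 theta=-19/44 (≈-0.4318)
After 3 (propagate distance d=35): x=-731/44 (≈-16.6136) theta=-19/44 (≈-0.4318)
After 4 (thin lens f=55): x=-731/44 (≈-16.6136) theta=-157/1210 (≈-0.1298)
After 5 (propagate distance d=37): x=-51823/2420 (≈-21.4145) theta=-157/1210 (≈-0.1298)
After 6 (thin lens f=12): x=-51823/2420 (≈-21.4145) theta=9611/5808 (≈1.6548)
After 7 (propagate distance d=13 (to screen)): x=2839/29040 (≈0.0978) theta=9611/5808 (≈1.6548)
|theta_initial|=0.5000 |theta_final|=9611/5808 (≈1.6548) -> increased

Answer: yes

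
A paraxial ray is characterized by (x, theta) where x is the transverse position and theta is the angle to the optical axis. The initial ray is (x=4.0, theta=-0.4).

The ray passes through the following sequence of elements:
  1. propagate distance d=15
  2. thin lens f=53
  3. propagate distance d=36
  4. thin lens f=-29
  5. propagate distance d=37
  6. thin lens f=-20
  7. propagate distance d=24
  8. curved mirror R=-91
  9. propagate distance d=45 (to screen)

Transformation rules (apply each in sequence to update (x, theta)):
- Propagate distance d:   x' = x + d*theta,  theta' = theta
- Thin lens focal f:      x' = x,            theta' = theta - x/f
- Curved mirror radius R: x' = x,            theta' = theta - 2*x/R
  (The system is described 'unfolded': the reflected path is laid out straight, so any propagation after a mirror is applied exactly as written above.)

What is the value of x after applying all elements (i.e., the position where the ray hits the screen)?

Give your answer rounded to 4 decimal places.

Initial: x=4.0000 theta=-0.4000
After 1 (propagate distance d=15): x=-2.0000 theta=-0.4000
After 2 (thin lens f=53): x=-2.0000 theta=-96/265 (≈-0.3623)
After 3 (propagate distance d=36): x=-3986/265 (≈-15.0415) theta=-96/265 (≈-0.3623)
After 4 (thin lens f=-29): x=-3986/265 (≈-15.0415) theta=-1354/1537 (≈-0.8809)
After 5 (propagate distance d=37): x=-366084/7685 (≈-47.6362) theta=-1354/1537 (≈-0.8809)
After 6 (thin lens f=-20): x=-366084/7685 (≈-47.6362) theta=-125371/38425 (≈-3.2627)
After 7 (propagate distance d=24): x=-91308/725 (≈-125.9421) theta=-125371/38425 (≈-3.2627)
After 8 (curved mirror R=-91): x=-91308/725 (≈-125.9421) theta=-3012487/499525 (≈-6.0307)
After 9 (propagate distance d=45 (to screen)): x=-198473127/499525 (≈-397.3237) theta=-3012487/499525 (≈-6.0307)
Rounded to 4 decimal places: x = -397.3237

Answer: -397.3237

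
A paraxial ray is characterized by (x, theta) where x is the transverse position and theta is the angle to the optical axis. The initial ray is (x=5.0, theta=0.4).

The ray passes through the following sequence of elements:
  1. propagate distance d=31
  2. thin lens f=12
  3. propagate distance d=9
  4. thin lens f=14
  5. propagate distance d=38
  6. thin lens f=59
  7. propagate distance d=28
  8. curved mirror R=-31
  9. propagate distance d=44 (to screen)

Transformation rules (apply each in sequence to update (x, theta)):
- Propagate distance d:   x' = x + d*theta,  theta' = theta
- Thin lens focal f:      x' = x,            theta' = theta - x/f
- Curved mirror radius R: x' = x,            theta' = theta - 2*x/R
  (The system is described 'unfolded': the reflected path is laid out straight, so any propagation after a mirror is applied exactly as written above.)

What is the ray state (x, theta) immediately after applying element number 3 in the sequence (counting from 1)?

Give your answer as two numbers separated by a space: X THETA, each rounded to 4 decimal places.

Initial: x=5.0000 theta=0.4000
After 1 (propagate distance d=31): x=17.4000 theta=0.4000
After 2 (thin lens f=12): x=17.4000 theta=-1.0500
After 3 (propagate distance d=9): x=7.9500 theta=-1.0500
Rounded to 4 decimal places: x = 7.9500, theta = -1.0500

Answer: 7.9500 -1.0500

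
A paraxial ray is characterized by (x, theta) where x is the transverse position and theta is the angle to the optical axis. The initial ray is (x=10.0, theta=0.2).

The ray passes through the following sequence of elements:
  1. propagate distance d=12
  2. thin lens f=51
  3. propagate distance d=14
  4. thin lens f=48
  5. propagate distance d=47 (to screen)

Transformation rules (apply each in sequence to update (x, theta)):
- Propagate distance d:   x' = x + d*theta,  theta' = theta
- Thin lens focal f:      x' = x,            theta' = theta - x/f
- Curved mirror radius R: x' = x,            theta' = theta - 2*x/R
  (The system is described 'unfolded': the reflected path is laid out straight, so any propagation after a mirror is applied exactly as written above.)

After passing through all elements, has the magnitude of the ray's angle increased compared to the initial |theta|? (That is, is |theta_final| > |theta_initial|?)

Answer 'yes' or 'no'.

Answer: yes

Derivation:
Initial: x=10.0000 theta=0.2000
After 1 (propagate distance d=12): x=12.4000 theta=0.2000
After 2 (thin lens f=51): x=12.4000 theta=-11/255 (≈-0.0431)
After 3 (propagate distance d=14): x=3008/255 (≈11.7961) theta=-11/255 (≈-0.0431)
After 4 (thin lens f=48): x=3008/255 (≈11.7961) theta=-13/45 (≈-0.2889)
After 5 (propagate distance d=47 (to screen)): x=-1363/765 (≈-1.7817) theta=-13/45 (≈-0.2889)
|theta_initial|=0.2000 |theta_final|=13/45 (≈0.2889) -> increased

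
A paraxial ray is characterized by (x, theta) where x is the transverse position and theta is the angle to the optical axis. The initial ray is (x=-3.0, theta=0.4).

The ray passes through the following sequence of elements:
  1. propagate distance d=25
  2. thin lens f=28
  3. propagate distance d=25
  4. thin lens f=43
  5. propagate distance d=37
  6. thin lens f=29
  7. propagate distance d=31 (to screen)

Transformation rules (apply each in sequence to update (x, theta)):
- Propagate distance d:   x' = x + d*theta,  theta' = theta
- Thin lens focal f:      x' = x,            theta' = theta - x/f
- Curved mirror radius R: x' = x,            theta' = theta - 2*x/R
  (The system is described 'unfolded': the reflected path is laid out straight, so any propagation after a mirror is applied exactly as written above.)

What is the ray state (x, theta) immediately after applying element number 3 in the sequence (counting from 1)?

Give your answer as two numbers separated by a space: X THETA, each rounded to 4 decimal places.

Initial: x=-3.0000 theta=0.4000
After 1 (propagate distance d=25): x=7.0000 theta=0.4000
After 2 (thin lens f=28): x=7.0000 theta=0.1500
After 3 (propagate distance d=25): x=10.7500 theta=0.1500
Rounded to 4 decimal places: x = 10.7500, theta = 0.1500

Answer: 10.7500 0.1500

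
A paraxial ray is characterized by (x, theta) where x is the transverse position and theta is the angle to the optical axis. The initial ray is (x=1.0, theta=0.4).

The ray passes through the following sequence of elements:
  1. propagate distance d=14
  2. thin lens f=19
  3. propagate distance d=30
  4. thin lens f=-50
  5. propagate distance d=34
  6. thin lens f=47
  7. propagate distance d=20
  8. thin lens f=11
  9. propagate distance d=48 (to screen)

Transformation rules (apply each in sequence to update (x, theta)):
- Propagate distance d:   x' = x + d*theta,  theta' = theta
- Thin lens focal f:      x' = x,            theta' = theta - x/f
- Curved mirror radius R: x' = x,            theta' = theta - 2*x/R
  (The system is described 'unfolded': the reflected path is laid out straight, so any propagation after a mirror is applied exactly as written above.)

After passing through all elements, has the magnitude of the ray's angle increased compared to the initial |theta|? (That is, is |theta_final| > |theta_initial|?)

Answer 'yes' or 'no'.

Initial: x=1.0000 theta=0.4000
After 1 (propagate distance d=14): x=6.6000 theta=0.4000
After 2 (thin lens f=19): x=6.6000 theta=1/19 (≈0.0526)
After 3 (propagate distance d=30): x=777/95 (≈8.1789) theta=1/19 (≈0.0526)
After 4 (thin lens f=-50): x=777/95 (≈8.1789) theta=1027/4750 (≈0.2162)
After 5 (propagate distance d=34): x=36884/2375 (≈15.5301) theta=1027/4750 (≈0.2162)
After 6 (thin lens f=47): x=36884/2375 (≈15.5301) theta=-25499/223250 (≈-0.1142)
After 7 (propagate distance d=20): x=1478558/111625 (≈13.2458) theta=-25499/223250 (≈-0.1142)
After 8 (thin lens f=11): x=1478558/111625 (≈13.2458) theta=-647521/491150 (≈-1.3184)
After 9 (propagate distance d=48 (to screen)): x=-61438382/1227875 (≈-50.0363) theta=-647521/491150 (≈-1.3184)
|theta_initial|=0.4000 |theta_final|=647521/491150 (≈1.3184) -> increased

Answer: yes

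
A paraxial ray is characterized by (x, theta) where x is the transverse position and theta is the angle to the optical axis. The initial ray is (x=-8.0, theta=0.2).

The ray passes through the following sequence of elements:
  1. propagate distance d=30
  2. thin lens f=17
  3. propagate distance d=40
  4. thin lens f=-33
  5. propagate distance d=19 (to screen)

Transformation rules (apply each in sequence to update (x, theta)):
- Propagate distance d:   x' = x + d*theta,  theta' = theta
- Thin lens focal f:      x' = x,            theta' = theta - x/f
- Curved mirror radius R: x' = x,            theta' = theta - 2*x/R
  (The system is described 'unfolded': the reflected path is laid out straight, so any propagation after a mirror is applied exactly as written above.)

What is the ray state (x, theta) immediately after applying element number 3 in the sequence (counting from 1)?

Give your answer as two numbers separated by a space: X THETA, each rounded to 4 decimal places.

Initial: x=-8.0000 theta=0.2000
After 1 (propagate distance d=30): x=-2.0000 theta=0.2000
After 2 (thin lens f=17): x=-2.0000 theta=27/85 (≈0.3176)
After 3 (propagate distance d=40): x=182/17 (≈10.7059) theta=27/85 (≈0.3176)
Rounded to 4 decimal places: x = 10.7059, theta = 0.3176

Answer: 10.7059 0.3176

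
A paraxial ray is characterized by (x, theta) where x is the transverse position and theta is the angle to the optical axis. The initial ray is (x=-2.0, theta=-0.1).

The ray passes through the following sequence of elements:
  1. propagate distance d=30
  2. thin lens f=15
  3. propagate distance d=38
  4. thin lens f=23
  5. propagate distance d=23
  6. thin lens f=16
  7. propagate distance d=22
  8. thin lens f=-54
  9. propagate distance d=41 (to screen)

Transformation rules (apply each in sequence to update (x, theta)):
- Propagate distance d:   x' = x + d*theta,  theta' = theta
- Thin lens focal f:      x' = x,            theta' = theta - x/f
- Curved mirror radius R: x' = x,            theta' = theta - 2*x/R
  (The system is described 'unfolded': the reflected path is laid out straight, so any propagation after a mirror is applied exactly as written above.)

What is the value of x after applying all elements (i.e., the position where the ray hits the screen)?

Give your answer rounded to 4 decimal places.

Initial: x=-2.0000 theta=-0.1000
After 1 (propagate distance d=30): x=-5.0000 theta=-0.1000
After 2 (thin lens f=15): x=-5.0000 theta=7/30 (≈0.2333)
After 3 (propagate distance d=38): x=58/15 (≈3.8667) theta=7/30 (≈0.2333)
After 4 (thin lens f=23): x=58/15 (≈3.8667) theta=3/46 (≈0.0652)
After 5 (propagate distance d=23): x=161/30 (≈5.3667) theta=3/46 (≈0.0652)
After 6 (thin lens f=16): x=161/30 (≈5.3667) theta=-2983/11040 (≈-0.2702)
After 7 (propagate distance d=22): x=-1063/1840 (≈-0.5777) theta=-2983/11040 (≈-0.2702)
After 8 (thin lens f=-54): x=-1063/1840 (≈-0.5777) theta=-2791/9936 (≈-0.2809)
After 9 (propagate distance d=41 (to screen)): x=-75107/6210 (≈-12.0945) theta=-2791/9936 (≈-0.2809)
Rounded to 4 decimal places: x = -12.0945

Answer: -12.0945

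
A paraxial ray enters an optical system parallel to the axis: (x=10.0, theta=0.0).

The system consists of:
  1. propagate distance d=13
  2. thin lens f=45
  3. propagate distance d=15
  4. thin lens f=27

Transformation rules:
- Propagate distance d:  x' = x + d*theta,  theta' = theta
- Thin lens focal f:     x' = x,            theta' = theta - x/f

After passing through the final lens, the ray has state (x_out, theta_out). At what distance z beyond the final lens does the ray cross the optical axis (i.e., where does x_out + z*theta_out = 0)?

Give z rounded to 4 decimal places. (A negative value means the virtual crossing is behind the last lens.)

Answer: 14.2105

Derivation:
Initial: x=10.0000 theta=0.0000
After 1 (propagate distance d=13): x=10.0000 theta=0.0000
After 2 (thin lens f=45): x=10.0000 theta=-2/9 (≈-0.2222)
After 3 (propagate distance d=15): x=20/3 (≈6.6667) theta=-2/9 (≈-0.2222)
After 4 (thin lens f=27): x=20/3 (≈6.6667) theta=-38/81 (≈-0.4691)
z_focus = -x_out/theta_out = -(20/3)/(-38/81) = 270/19 ≈ 14.2105
Rounded to 4 decimal places: z = 14.2105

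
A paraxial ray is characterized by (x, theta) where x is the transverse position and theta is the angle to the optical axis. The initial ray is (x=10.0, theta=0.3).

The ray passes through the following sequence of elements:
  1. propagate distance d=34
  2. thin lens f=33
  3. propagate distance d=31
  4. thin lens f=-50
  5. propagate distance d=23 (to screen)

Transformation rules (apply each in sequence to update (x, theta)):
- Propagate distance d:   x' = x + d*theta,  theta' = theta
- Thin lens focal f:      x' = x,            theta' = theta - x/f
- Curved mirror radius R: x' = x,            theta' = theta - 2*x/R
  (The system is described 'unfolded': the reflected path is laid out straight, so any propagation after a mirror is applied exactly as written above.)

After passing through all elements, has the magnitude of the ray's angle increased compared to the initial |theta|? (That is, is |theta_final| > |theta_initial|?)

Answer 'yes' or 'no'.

Initial: x=10.0000 theta=0.3000
After 1 (propagate distance d=34): x=20.2000 theta=0.3000
After 2 (thin lens f=33): x=20.2000 theta=-103/330 (≈-0.3121)
After 3 (propagate distance d=31): x=3473/330 (≈10.5242) theta=-103/330 (≈-0.3121)
After 4 (thin lens f=-50): x=3473/330 (≈10.5242) theta=-559/5500 (≈-0.1016)
After 5 (propagate distance d=23 (to screen)): x=135079/16500 (≈8.1866) theta=-559/5500 (≈-0.1016)
|theta_initial|=0.3000 |theta_final|=559/5500 (≈0.1016) -> not increased

Answer: no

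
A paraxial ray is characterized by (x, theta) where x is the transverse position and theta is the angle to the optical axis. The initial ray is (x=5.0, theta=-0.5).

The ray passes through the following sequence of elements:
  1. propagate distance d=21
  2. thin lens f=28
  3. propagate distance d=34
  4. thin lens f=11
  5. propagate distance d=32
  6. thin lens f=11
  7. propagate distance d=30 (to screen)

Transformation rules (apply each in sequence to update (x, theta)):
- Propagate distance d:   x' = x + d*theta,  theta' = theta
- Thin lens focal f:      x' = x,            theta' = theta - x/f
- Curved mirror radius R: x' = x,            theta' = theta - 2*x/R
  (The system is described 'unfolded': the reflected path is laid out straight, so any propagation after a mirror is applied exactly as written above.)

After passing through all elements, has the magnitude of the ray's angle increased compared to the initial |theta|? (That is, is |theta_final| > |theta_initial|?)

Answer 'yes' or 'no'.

Answer: yes

Derivation:
Initial: x=5.0000 theta=-0.5000
After 1 (propagate distance d=21): x=-5.5000 theta=-0.5000
After 2 (thin lens f=28): x=-5.5000 theta=-17/56 (≈-0.3036)
After 3 (propagate distance d=34): x=-443/28 (≈-15.8214) theta=-17/56 (≈-0.3036)
After 4 (thin lens f=11): x=-443/28 (≈-15.8214) theta=699/616 (≈1.1347)
After 5 (propagate distance d=32): x=6311/308 (≈20.4903) theta=699/616 (≈1.1347)
After 6 (thin lens f=11): x=6311/308 (≈20.4903) theta=-4933/6776 (≈-0.7280)
After 7 (propagate distance d=30 (to screen)): x=-2287/1694 (≈-1.3501) theta=-4933/6776 (≈-0.7280)
|theta_initial|=0.5000 |theta_final|=4933/6776 (≈0.7280) -> increased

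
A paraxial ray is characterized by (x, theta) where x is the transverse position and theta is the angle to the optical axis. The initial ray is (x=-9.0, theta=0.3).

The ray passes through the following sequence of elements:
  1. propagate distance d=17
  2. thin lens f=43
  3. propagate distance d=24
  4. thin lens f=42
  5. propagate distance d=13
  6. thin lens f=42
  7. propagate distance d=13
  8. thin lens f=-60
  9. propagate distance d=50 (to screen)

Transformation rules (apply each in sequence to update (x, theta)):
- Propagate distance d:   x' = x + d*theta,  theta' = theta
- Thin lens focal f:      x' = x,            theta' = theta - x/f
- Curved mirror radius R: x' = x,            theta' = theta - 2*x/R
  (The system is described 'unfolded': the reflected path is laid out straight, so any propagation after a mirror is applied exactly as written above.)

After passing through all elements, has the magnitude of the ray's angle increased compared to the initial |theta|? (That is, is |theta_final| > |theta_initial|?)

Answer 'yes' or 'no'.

Initial: x=-9.0000 theta=0.3000
After 1 (propagate distance d=17): x=-3.9000 theta=0.3000
After 2 (thin lens f=43): x=-3.9000 theta=84/215 (≈0.3907)
After 3 (propagate distance d=24): x=471/86 (≈5.4767) theta=84/215 (≈0.3907)
After 4 (thin lens f=42): x=471/86 (≈5.4767) theta=1567/6020 (≈0.2603)
After 5 (propagate distance d=13): x=53341/6020 (≈8.8606) theta=1567/6020 (≈0.2603)
After 6 (thin lens f=42): x=53341/6020 (≈8.8606) theta=12473/252840 (≈0.0493)
After 7 (propagate distance d=13): x=2402471/252840 (≈9.5019) theta=12473/252840 (≈0.0493)
After 8 (thin lens f=-60): x=2402471/252840 (≈9.5019) theta=3150851/15170400 (≈0.2077)
After 9 (propagate distance d=50 (to screen)): x=30169081/1517040 (≈19.8868) theta=3150851/15170400 (≈0.2077)
|theta_initial|=0.3000 |theta_final|=3150851/15170400 (≈0.2077) -> not increased

Answer: no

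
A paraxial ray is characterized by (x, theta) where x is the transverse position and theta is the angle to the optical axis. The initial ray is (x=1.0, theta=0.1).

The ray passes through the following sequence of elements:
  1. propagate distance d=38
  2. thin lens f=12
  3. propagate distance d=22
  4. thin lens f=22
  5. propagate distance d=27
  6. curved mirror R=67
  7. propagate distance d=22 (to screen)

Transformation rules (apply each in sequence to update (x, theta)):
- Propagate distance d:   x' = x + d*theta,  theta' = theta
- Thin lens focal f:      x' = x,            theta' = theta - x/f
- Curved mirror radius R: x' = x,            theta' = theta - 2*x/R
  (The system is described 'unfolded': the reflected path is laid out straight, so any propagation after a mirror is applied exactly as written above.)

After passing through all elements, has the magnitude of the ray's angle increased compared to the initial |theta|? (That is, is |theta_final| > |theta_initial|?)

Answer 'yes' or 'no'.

Answer: no

Derivation:
Initial: x=1.0000 theta=0.1000
After 1 (propagate distance d=38): x=4.8000 theta=0.1000
After 2 (thin lens f=12): x=4.8000 theta=-0.3000
After 3 (propagate distance d=22): x=-1.8000 theta=-0.3000
After 4 (thin lens f=22): x=-1.8000 theta=-12/55 (≈-0.2182)
After 5 (propagate distance d=27): x=-423/55 (≈-7.6909) theta=-12/55 (≈-0.2182)
After 6 (curved mirror R=67): x=-423/55 (≈-7.6909) theta=42/3685 (≈0.0114)
After 7 (propagate distance d=22 (to screen)): x=-27417/3685 (≈-7.4402) theta=42/3685 (≈0.0114)
|theta_initial|=0.1000 |theta_final|=42/3685 (≈0.0114) -> not increased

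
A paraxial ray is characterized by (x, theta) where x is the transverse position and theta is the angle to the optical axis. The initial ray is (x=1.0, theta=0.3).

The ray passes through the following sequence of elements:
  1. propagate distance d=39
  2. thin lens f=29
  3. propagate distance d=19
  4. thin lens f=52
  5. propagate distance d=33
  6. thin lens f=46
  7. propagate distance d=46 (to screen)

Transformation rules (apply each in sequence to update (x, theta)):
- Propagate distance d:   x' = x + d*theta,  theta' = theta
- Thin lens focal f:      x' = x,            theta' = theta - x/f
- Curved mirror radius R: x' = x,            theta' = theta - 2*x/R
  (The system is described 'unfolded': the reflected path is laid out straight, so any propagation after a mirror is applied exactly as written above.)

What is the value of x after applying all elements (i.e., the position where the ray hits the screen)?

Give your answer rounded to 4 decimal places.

Initial: x=1.0000 theta=0.3000
After 1 (propagate distance d=39): x=12.7000 theta=0.3000
After 2 (thin lens f=29): x=12.7000 theta=-4/29 (≈-0.1379)
After 3 (propagate distance d=19): x=2923/290 (≈10.0793) theta=-4/29 (≈-0.1379)
After 4 (thin lens f=52): x=2923/290 (≈10.0793) theta=-5003/15080 (≈-0.3318)
After 5 (propagate distance d=33): x=-13103/15080 (≈-0.8689) theta=-5003/15080 (≈-0.3318)
After 6 (thin lens f=46): x=-13103/15080 (≈-0.8689) theta=-3339/10672 (≈-0.3129)
After 7 (propagate distance d=46 (to screen)): x=-115069/7540 (≈-15.2611) theta=-3339/10672 (≈-0.3129)
Rounded to 4 decimal places: x = -15.2611

Answer: -15.2611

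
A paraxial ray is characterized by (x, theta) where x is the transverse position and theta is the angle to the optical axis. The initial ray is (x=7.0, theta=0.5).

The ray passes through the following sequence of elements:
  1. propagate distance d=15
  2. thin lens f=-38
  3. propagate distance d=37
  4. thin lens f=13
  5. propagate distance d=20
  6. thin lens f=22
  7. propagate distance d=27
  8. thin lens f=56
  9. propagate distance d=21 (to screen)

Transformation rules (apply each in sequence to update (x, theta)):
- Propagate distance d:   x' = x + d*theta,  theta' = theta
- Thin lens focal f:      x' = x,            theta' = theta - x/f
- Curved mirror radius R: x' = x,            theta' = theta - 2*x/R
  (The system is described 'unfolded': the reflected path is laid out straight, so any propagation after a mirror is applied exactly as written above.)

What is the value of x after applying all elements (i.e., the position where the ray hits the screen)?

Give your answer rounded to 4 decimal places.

Answer: -95.4004

Derivation:
Initial: x=7.0000 theta=0.5000
After 1 (propagate distance d=15): x=14.5000 theta=0.5000
After 2 (thin lens f=-38): x=14.5000 theta=67/76 (≈0.8816)
After 3 (propagate distance d=37): x=3581/76 (≈47.1184) theta=67/76 (≈0.8816)
After 4 (thin lens f=13): x=3581/76 (≈47.1184) theta=-1355/494 (≈-2.7429)
After 5 (propagate distance d=20): x=-7647/988 (≈-7.7399) theta=-1355/494 (≈-2.7429)
After 6 (thin lens f=22): x=-7647/988 (≈-7.7399) theta=-51973/21736 (≈-2.3911)
After 7 (propagate distance d=27): x=-120885/1672 (≈-72.2996) theta=-51973/21736 (≈-2.3911)
After 8 (thin lens f=56): x=-120885/1672 (≈-72.2996) theta=-1338983/1217216 (≈-1.1000)
After 9 (propagate distance d=21 (to screen)): x=-16588989/173888 (≈-95.4004) theta=-1338983/1217216 (≈-1.1000)
Rounded to 4 decimal places: x = -95.4004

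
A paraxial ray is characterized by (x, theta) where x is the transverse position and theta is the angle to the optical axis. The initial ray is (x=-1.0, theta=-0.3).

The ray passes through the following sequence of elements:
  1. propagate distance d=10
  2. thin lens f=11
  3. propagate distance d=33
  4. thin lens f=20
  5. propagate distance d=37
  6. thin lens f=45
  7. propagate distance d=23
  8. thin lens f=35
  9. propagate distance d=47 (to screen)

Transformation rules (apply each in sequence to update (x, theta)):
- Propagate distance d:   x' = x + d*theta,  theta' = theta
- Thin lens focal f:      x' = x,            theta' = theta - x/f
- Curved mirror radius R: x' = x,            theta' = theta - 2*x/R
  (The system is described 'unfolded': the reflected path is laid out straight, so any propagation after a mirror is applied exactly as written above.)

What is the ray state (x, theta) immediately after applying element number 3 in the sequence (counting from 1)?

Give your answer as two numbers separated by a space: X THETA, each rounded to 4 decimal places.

Initial: x=-1.0000 theta=-0.3000
After 1 (propagate distance d=10): x=-4.0000 theta=-0.3000
After 2 (thin lens f=11): x=-4.0000 theta=7/110 (≈0.0636)
After 3 (propagate distance d=33): x=-1.9000 theta=7/110 (≈0.0636)
Rounded to 4 decimal places: x = -1.9000, theta = 0.0636

Answer: -1.9000 0.0636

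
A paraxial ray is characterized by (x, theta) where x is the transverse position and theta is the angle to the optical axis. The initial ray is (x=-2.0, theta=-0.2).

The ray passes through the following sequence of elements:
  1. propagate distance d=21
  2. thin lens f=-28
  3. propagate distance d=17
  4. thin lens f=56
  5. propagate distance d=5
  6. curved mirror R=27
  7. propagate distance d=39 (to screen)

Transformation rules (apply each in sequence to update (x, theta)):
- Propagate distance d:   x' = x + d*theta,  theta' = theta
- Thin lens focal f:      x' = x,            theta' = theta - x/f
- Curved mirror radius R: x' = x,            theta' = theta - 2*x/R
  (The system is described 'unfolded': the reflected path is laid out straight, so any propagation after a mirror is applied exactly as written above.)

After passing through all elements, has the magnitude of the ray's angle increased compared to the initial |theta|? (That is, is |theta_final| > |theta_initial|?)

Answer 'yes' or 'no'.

Answer: yes

Derivation:
Initial: x=-2.0000 theta=-0.2000
After 1 (propagate distance d=21): x=-6.2000 theta=-0.2000
After 2 (thin lens f=-28): x=-6.2000 theta=-59/140 (≈-0.4214)
After 3 (propagate distance d=17): x=-1871/140 (≈-13.3643) theta=-59/140 (≈-0.4214)
After 4 (thin lens f=56): x=-1871/140 (≈-13.3643) theta=-1433/7840 (≈-0.1828)
After 5 (propagate distance d=5): x=-111941/7840 (≈-14.2782) theta=-1433/7840 (≈-0.1828)
After 6 (curved mirror R=27): x=-111941/7840 (≈-14.2782) theta=185191/211680 (≈0.8749)
After 7 (propagate distance d=39 (to screen)): x=100001/5040 (≈19.8415) theta=185191/211680 (≈0.8749)
|theta_initial|=0.2000 |theta_final|=185191/211680 (≈0.8749) -> increased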